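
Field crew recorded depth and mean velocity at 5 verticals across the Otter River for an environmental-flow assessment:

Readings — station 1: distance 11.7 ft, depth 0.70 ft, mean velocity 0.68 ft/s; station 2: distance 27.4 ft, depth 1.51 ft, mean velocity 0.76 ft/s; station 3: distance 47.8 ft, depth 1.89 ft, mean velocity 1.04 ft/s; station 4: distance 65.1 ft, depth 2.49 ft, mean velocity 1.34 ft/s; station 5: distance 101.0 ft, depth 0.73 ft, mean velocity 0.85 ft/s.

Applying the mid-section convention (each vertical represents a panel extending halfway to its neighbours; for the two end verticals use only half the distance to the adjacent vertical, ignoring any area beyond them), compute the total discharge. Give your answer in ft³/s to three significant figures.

161 ft³/s

w_1 = (27.4 − 11.7)/2 = 7.85 ft; q_1 = 0.68 × 0.70 × 7.85 = 3.737 ft³/s
w_2 = (47.8 − 11.7)/2 = 18.05 ft; q_2 = 0.76 × 1.51 × 18.05 = 20.71 ft³/s
w_3 = (65.1 − 27.4)/2 = 18.85 ft; q_3 = 1.04 × 1.89 × 18.85 = 37.05 ft³/s
w_4 = (101.0 − 47.8)/2 = 26.6 ft; q_4 = 1.34 × 2.49 × 26.6 = 88.75 ft³/s
w_5 = (101.0 − 65.1)/2 = 17.95 ft; q_5 = 0.85 × 0.73 × 17.95 = 11.14 ft³/s
Q = Σ qᵢ = 161.4 ft³/s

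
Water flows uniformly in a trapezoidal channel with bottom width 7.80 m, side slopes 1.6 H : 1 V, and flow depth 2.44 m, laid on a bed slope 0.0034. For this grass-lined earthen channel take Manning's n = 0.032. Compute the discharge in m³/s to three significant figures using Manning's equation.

A = (b + z·y)·y = (7.80 + 1.6×2.44)×2.44 = 28.56 m²
P = b + 2y√(1+z²) = 7.80 + 2×2.44×√(1+1.6²) = 17.01 m
R = A/P = 28.56/17.01 = 1.679 m
Q = (1/n)·A·R^(2/3)·S^(1/2) = (1/0.032) × 28.56 × 1.679^(2/3) × 0.0034^(1/2) = 73.51 m³/s

73.5 m³/s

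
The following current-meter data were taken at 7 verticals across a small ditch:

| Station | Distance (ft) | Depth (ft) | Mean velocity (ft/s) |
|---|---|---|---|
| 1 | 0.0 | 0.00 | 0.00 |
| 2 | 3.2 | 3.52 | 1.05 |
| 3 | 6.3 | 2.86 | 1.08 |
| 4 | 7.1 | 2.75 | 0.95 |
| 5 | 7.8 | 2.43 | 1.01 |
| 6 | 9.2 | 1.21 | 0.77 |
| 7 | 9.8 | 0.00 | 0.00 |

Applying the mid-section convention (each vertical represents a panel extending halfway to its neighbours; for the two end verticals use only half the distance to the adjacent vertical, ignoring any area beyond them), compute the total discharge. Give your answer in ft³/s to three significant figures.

23.1 ft³/s

w_2 = (6.3 − 0.0)/2 = 3.15 ft; q_2 = 1.05 × 3.52 × 3.15 = 11.64 ft³/s
w_3 = (7.1 − 3.2)/2 = 1.95 ft; q_3 = 1.08 × 2.86 × 1.95 = 6.023 ft³/s
w_4 = (7.8 − 6.3)/2 = 0.75 ft; q_4 = 0.95 × 2.75 × 0.75 = 1.959 ft³/s
w_5 = (9.2 − 7.1)/2 = 1.05 ft; q_5 = 1.01 × 2.43 × 1.05 = 2.577 ft³/s
w_6 = (9.8 − 7.8)/2 = 1 ft; q_6 = 0.77 × 1.21 × 1 = 0.9317 ft³/s
Stations 1, 7 contribute zero (depth or velocity is 0).
Q = Σ qᵢ = 23.13 ft³/s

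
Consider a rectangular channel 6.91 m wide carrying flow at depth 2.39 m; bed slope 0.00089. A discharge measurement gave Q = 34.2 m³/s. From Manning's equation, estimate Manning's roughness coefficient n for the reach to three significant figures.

A = b·y = 6.91 × 2.39 = 16.51 m²
P = b + 2y = 6.91 + 2×2.39 = 11.69 m
R = A/P = 16.51/11.69 = 1.413 m
n = (1/Q)·A·R^(2/3)·S^(1/2) = (1/34.2) × 16.51 × 1.259 × 0.02983 = 0.01814

0.0181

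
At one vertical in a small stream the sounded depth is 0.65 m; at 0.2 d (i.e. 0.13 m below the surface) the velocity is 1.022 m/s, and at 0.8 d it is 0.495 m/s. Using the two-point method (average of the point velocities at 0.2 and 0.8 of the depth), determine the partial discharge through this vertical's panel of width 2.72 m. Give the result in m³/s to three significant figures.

1.34 m³/s

v̄ = (1.022 + 0.495) / 2 = 0.7585 m/s
q = v̄ × d × w = 0.7585 × 0.65 × 2.72 = 1.341 m³/s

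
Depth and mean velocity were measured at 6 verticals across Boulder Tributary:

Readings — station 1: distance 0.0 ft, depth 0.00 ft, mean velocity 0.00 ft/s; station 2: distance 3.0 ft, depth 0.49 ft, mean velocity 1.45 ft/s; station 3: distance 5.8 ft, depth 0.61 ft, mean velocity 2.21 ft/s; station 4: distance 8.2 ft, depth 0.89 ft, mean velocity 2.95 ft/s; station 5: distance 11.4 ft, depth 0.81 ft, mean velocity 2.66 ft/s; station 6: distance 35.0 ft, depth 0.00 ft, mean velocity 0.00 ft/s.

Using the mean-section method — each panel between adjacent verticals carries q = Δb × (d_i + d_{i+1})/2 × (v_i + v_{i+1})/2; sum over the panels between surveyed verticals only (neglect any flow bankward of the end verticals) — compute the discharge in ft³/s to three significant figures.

28.3 ft³/s

Panel 1-2: Δb = 3 ft, d̄ = (0.00+0.49)/2 = 0.245, v̄ = (0.00+1.45)/2 = 0.725 → q = 3×0.245×0.725 = 0.5329 ft³/s
Panel 2-3: Δb = 2.8 ft, d̄ = (0.49+0.61)/2 = 0.55, v̄ = (1.45+2.21)/2 = 1.83 → q = 2.8×0.55×1.83 = 2.818 ft³/s
Panel 3-4: Δb = 2.4 ft, d̄ = (0.61+0.89)/2 = 0.75, v̄ = (2.21+2.95)/2 = 2.58 → q = 2.4×0.75×2.58 = 4.644 ft³/s
Panel 4-5: Δb = 3.2 ft, d̄ = (0.89+0.81)/2 = 0.85, v̄ = (2.95+2.66)/2 = 2.805 → q = 3.2×0.85×2.805 = 7.630 ft³/s
Panel 5-6: Δb = 23.6 ft, d̄ = (0.81+0.00)/2 = 0.405, v̄ = (2.66+0.00)/2 = 1.33 → q = 23.6×0.405×1.33 = 12.71 ft³/s
Q = Σ q = 28.34 ft³/s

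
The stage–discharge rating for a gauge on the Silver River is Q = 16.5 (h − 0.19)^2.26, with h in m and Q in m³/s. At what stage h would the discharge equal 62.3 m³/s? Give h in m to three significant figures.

1.99 m

h − h₀ = (Q/C)^(1/b) = (62.3/16.5)^(1/2.26) = 1.800 m
h = 0.19 + 1.800 = 1.990 m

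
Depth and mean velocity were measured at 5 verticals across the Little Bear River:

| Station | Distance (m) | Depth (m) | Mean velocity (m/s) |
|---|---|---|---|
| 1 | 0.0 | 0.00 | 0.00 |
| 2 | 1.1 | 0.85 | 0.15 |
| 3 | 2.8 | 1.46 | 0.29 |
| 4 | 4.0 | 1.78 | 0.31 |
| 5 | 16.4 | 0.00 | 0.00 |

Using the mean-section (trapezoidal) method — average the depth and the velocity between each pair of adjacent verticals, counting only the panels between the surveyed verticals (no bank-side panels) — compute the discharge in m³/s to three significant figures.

Panel 1-2: Δb = 1.1 m, d̄ = (0.00+0.85)/2 = 0.425, v̄ = (0.00+0.15)/2 = 0.075 → q = 1.1×0.425×0.075 = 0.03506 m³/s
Panel 2-3: Δb = 1.7 m, d̄ = (0.85+1.46)/2 = 1.155, v̄ = (0.15+0.29)/2 = 0.22 → q = 1.7×1.155×0.22 = 0.4320 m³/s
Panel 3-4: Δb = 1.2 m, d̄ = (1.46+1.78)/2 = 1.62, v̄ = (0.29+0.31)/2 = 0.3 → q = 1.2×1.62×0.3 = 0.5832 m³/s
Panel 4-5: Δb = 12.4 m, d̄ = (1.78+0.00)/2 = 0.89, v̄ = (0.31+0.00)/2 = 0.155 → q = 12.4×0.89×0.155 = 1.711 m³/s
Q = Σ q = 2.761 m³/s

2.76 m³/s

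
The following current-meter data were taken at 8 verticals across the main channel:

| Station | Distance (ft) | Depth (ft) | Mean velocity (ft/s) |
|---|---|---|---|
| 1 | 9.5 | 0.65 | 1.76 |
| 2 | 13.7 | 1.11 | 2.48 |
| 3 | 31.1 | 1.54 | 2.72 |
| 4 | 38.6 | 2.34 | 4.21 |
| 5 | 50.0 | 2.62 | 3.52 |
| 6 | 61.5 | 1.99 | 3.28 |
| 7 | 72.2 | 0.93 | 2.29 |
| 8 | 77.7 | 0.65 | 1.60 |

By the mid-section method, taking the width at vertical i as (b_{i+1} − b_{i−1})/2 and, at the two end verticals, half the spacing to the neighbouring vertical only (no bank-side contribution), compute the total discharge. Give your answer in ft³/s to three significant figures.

376 ft³/s

w_1 = (13.7 − 9.5)/2 = 2.1 ft; q_1 = 1.76 × 0.65 × 2.1 = 2.402 ft³/s
w_2 = (31.1 − 9.5)/2 = 10.8 ft; q_2 = 2.48 × 1.11 × 10.8 = 29.73 ft³/s
w_3 = (38.6 − 13.7)/2 = 12.45 ft; q_3 = 2.72 × 1.54 × 12.45 = 52.15 ft³/s
w_4 = (50.0 − 31.1)/2 = 9.45 ft; q_4 = 4.21 × 2.34 × 9.45 = 93.10 ft³/s
w_5 = (61.5 − 38.6)/2 = 11.45 ft; q_5 = 3.52 × 2.62 × 11.45 = 105.6 ft³/s
w_6 = (72.2 − 50.0)/2 = 11.1 ft; q_6 = 3.28 × 1.99 × 11.1 = 72.45 ft³/s
w_7 = (77.7 − 61.5)/2 = 8.1 ft; q_7 = 2.29 × 0.93 × 8.1 = 17.25 ft³/s
w_8 = (77.7 − 72.2)/2 = 2.75 ft; q_8 = 1.60 × 0.65 × 2.75 = 2.860 ft³/s
Q = Σ qᵢ = 375.5 ft³/s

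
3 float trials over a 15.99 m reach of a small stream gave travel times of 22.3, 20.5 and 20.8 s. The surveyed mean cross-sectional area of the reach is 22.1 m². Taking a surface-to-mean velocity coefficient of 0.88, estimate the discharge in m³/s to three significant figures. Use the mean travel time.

t̄ = (22.3 + 20.5 + 20.8) / 3 = 21.2 s
v_surface = L / t̄ = 15.99 / 21.2 = 0.7542 m/s
v_mean = 0.88 × 0.7542 = 0.6637 m/s
Q = A × v_mean = 22.1 × 0.6637 = 14.67 m³/s

14.7 m³/s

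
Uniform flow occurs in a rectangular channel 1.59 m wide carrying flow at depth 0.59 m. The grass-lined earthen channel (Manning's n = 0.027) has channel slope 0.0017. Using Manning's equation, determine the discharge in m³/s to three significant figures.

A = b·y = 1.59 × 0.59 = 0.9381 m²
P = b + 2y = 1.59 + 2×0.59 = 2.770 m
R = A/P = 0.9381/2.770 = 0.3387 m
Q = (1/n)·A·R^(2/3)·S^(1/2) = (1/0.027) × 0.9381 × 0.3387^(2/3) × 0.0017^(1/2) = 0.6960 m³/s

0.696 m³/s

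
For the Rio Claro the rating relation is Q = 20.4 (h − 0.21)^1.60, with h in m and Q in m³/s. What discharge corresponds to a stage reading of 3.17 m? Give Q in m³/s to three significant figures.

116 m³/s

Q = 20.4 × (3.17 − 0.21)^1.60 = 20.4 × 2.96^1.60 = 115.8 m³/s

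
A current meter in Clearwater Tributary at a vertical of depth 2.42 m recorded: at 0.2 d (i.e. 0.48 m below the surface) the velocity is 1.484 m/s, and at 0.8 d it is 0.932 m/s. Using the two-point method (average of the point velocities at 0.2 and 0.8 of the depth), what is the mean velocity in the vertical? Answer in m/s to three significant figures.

1.21 m/s

v̄ = (1.484 + 0.932) / 2 = 1.208 m/s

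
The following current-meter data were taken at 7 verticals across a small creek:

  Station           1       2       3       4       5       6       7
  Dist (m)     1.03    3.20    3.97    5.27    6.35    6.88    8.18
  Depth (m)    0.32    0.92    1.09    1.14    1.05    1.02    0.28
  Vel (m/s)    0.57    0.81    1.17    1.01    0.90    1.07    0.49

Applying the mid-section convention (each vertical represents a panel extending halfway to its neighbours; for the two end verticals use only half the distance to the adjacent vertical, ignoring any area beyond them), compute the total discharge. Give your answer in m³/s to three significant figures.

5.83 m³/s

w_1 = (3.20 − 1.03)/2 = 1.085 m; q_1 = 0.57 × 0.32 × 1.085 = 0.1979 m³/s
w_2 = (3.97 − 1.03)/2 = 1.47 m; q_2 = 0.81 × 0.92 × 1.47 = 1.095 m³/s
w_3 = (5.27 − 3.20)/2 = 1.035 m; q_3 = 1.17 × 1.09 × 1.035 = 1.320 m³/s
w_4 = (6.35 − 3.97)/2 = 1.19 m; q_4 = 1.01 × 1.14 × 1.19 = 1.370 m³/s
w_5 = (6.88 − 5.27)/2 = 0.805 m; q_5 = 0.90 × 1.05 × 0.805 = 0.7607 m³/s
w_6 = (8.18 − 6.35)/2 = 0.915 m; q_6 = 1.07 × 1.02 × 0.915 = 0.9986 m³/s
w_7 = (8.18 − 6.88)/2 = 0.65 m; q_7 = 0.49 × 0.28 × 0.65 = 0.08918 m³/s
Q = Σ qᵢ = 5.832 m³/s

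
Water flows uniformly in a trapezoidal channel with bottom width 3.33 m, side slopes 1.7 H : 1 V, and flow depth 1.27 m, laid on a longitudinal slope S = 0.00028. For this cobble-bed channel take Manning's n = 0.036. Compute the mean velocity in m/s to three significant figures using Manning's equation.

A = (b + z·y)·y = (3.33 + 1.7×1.27)×1.27 = 6.971 m²
P = b + 2y√(1+z²) = 3.33 + 2×1.27×√(1+1.7²) = 8.340 m
R = A/P = 6.971/8.340 = 0.8359 m
Q = (1/n)·A·R^(2/3)·S^(1/2) = (1/0.036) × 6.971 × 0.8359^(2/3) × 0.00028^(1/2) = 2.875 m³/s
V = Q/A = 2.875/6.971 = 0.4125 m/s

0.412 m/s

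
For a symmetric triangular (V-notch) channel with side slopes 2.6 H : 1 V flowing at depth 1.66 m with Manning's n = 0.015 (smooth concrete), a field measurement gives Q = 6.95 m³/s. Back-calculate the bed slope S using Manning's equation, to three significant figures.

0.000298

A = z·y² = 2.6×1.66² = 7.165 m²
P = 2y√(1+z²) = 2×1.66×√(1+2.6²) = 9.248 m
R = A/P = 7.165/9.248 = 0.7747 m
S = (Q·n / (1·A·R^(2/3)))² = (6.95×0.015 / (1×7.165×0.8435))² = 0.0002976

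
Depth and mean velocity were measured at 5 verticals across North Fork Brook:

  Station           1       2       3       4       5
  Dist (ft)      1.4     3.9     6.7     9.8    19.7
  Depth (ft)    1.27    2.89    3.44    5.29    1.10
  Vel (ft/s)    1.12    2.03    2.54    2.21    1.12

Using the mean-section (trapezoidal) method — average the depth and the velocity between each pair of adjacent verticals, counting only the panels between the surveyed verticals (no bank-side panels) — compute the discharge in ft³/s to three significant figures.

Panel 1-2: Δb = 2.5 ft, d̄ = (1.27+2.89)/2 = 2.08, v̄ = (1.12+2.03)/2 = 1.575 → q = 2.5×2.08×1.575 = 8.190 ft³/s
Panel 2-3: Δb = 2.8 ft, d̄ = (2.89+3.44)/2 = 3.165, v̄ = (2.03+2.54)/2 = 2.285 → q = 2.8×3.165×2.285 = 20.25 ft³/s
Panel 3-4: Δb = 3.1 ft, d̄ = (3.44+5.29)/2 = 4.365, v̄ = (2.54+2.21)/2 = 2.375 → q = 3.1×4.365×2.375 = 32.14 ft³/s
Panel 4-5: Δb = 9.9 ft, d̄ = (5.29+1.10)/2 = 3.195, v̄ = (2.21+1.12)/2 = 1.665 → q = 9.9×3.195×1.665 = 52.66 ft³/s
Q = Σ q = 113.2 ft³/s

113 ft³/s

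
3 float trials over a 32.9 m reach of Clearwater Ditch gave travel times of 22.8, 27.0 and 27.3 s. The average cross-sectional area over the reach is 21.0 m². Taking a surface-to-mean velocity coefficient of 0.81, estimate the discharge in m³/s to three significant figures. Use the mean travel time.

21.8 m³/s

t̄ = (22.8 + 27.0 + 27.3) / 3 = 25.7 s
v_surface = L / t̄ = 32.9 / 25.7 = 1.280 m/s
v_mean = 0.81 × 1.280 = 1.037 m/s
Q = A × v_mean = 21.0 × 1.037 = 21.78 m³/s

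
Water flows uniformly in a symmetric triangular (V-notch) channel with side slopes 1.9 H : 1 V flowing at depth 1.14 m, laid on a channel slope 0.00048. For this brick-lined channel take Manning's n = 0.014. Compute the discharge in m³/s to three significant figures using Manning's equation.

2.45 m³/s

A = z·y² = 1.9×1.14² = 2.469 m²
P = 2y√(1+z²) = 2×1.14×√(1+1.9²) = 4.895 m
R = A/P = 2.469/4.895 = 0.5044 m
Q = (1/n)·A·R^(2/3)·S^(1/2) = (1/0.014) × 2.469 × 0.5044^(2/3) × 0.00048^(1/2) = 2.449 m³/s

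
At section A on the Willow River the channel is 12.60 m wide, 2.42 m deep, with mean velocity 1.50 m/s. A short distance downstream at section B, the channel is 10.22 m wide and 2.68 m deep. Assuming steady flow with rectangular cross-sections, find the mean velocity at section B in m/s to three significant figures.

Q = A₁V₁ = (12.60×2.42) × 1.50 = 45.74 m³/s
A₂ = 10.22 × 2.68 = 27.39 m²
V₂ = Q/A₂ = 45.74/27.39 = 1.670 m/s

1.67 m/s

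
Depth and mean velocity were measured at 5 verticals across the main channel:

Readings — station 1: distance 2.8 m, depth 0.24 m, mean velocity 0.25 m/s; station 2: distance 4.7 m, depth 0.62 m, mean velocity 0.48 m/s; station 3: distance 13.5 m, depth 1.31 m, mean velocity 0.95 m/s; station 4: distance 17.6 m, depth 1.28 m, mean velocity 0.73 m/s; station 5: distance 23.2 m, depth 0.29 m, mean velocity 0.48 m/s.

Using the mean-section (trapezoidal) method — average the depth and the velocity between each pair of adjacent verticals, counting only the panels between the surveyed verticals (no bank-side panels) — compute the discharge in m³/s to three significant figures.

Panel 1-2: Δb = 1.9 m, d̄ = (0.24+0.62)/2 = 0.43, v̄ = (0.25+0.48)/2 = 0.365 → q = 1.9×0.43×0.365 = 0.2982 m³/s
Panel 2-3: Δb = 8.8 m, d̄ = (0.62+1.31)/2 = 0.965, v̄ = (0.48+0.95)/2 = 0.715 → q = 8.8×0.965×0.715 = 6.072 m³/s
Panel 3-4: Δb = 4.1 m, d̄ = (1.31+1.28)/2 = 1.295, v̄ = (0.95+0.73)/2 = 0.84 → q = 4.1×1.295×0.84 = 4.460 m³/s
Panel 4-5: Δb = 5.6 m, d̄ = (1.28+0.29)/2 = 0.785, v̄ = (0.73+0.48)/2 = 0.605 → q = 5.6×0.785×0.605 = 2.660 m³/s
Q = Σ q = 13.49 m³/s

13.5 m³/s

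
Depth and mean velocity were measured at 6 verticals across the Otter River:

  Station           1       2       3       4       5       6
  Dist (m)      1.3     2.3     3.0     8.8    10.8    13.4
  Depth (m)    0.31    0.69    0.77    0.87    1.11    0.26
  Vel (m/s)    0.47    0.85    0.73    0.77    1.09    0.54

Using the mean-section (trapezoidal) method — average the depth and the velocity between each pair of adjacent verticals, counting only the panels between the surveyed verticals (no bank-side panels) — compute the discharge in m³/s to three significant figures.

7.59 m³/s

Panel 1-2: Δb = 1 m, d̄ = (0.31+0.69)/2 = 0.5, v̄ = (0.47+0.85)/2 = 0.66 → q = 1×0.5×0.66 = 0.3300 m³/s
Panel 2-3: Δb = 0.7 m, d̄ = (0.69+0.77)/2 = 0.73, v̄ = (0.85+0.73)/2 = 0.79 → q = 0.7×0.73×0.79 = 0.4037 m³/s
Panel 3-4: Δb = 5.8 m, d̄ = (0.77+0.87)/2 = 0.82, v̄ = (0.73+0.77)/2 = 0.75 → q = 5.8×0.82×0.75 = 3.567 m³/s
Panel 4-5: Δb = 2 m, d̄ = (0.87+1.11)/2 = 0.99, v̄ = (0.77+1.09)/2 = 0.93 → q = 2×0.99×0.93 = 1.841 m³/s
Panel 5-6: Δb = 2.6 m, d̄ = (1.11+0.26)/2 = 0.685, v̄ = (1.09+0.54)/2 = 0.815 → q = 2.6×0.685×0.815 = 1.452 m³/s
Q = Σ q = 7.594 m³/s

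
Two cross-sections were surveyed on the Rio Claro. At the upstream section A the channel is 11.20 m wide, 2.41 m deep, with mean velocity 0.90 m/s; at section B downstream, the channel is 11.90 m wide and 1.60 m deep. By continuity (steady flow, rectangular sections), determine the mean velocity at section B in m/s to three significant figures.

1.28 m/s

Q = A₁V₁ = (11.20×2.41) × 0.90 = 24.29 m³/s
A₂ = 11.90 × 1.60 = 19.04 m²
V₂ = Q/A₂ = 24.29/19.04 = 1.276 m/s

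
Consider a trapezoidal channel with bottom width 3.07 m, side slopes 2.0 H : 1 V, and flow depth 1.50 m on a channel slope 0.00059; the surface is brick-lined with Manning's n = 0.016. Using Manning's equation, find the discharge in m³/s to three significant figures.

13.2 m³/s

A = (b + z·y)·y = (3.07 + 2.0×1.50)×1.50 = 9.105 m²
P = b + 2y√(1+z²) = 3.07 + 2×1.50×√(1+2.0²) = 9.778 m
R = A/P = 9.105/9.778 = 0.9312 m
Q = (1/n)·A·R^(2/3)·S^(1/2) = (1/0.016) × 9.105 × 0.9312^(2/3) × 0.00059^(1/2) = 13.18 m³/s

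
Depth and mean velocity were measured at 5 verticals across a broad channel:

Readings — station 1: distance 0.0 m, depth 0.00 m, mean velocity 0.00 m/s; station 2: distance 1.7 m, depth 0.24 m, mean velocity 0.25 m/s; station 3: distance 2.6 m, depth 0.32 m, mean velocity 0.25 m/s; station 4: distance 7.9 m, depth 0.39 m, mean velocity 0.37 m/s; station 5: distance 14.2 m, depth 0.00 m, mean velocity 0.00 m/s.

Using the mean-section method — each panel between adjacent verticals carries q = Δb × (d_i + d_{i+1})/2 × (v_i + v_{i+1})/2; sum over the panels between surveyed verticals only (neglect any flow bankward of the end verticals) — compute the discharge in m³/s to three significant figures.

0.899 m³/s

Panel 1-2: Δb = 1.7 m, d̄ = (0.00+0.24)/2 = 0.12, v̄ = (0.00+0.25)/2 = 0.125 → q = 1.7×0.12×0.125 = 0.02550 m³/s
Panel 2-3: Δb = 0.9 m, d̄ = (0.24+0.32)/2 = 0.28, v̄ = (0.25+0.25)/2 = 0.25 → q = 0.9×0.28×0.25 = 0.06300 m³/s
Panel 3-4: Δb = 5.3 m, d̄ = (0.32+0.39)/2 = 0.355, v̄ = (0.25+0.37)/2 = 0.31 → q = 5.3×0.355×0.31 = 0.5833 m³/s
Panel 4-5: Δb = 6.3 m, d̄ = (0.39+0.00)/2 = 0.195, v̄ = (0.37+0.00)/2 = 0.185 → q = 6.3×0.195×0.185 = 0.2273 m³/s
Q = Σ q = 0.8990 m³/s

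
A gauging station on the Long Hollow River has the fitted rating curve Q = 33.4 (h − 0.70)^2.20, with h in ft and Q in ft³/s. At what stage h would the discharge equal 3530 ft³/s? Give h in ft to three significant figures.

h − h₀ = (Q/C)^(1/b) = (3530/33.4)^(1/2.20) = 8.318 ft
h = 0.70 + 8.318 = 9.018 ft

9.02 ft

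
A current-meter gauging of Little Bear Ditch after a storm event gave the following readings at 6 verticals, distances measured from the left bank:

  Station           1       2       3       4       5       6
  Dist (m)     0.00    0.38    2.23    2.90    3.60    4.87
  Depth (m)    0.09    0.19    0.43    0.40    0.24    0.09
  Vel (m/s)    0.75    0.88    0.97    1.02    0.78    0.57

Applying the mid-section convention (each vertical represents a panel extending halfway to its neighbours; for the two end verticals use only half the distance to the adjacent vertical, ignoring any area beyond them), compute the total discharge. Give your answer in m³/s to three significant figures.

1.22 m³/s

w_1 = (0.38 − 0.00)/2 = 0.19 m; q_1 = 0.75 × 0.09 × 0.19 = 0.01283 m³/s
w_2 = (2.23 − 0.00)/2 = 1.115 m; q_2 = 0.88 × 0.19 × 1.115 = 0.1864 m³/s
w_3 = (2.90 − 0.38)/2 = 1.26 m; q_3 = 0.97 × 0.43 × 1.26 = 0.5255 m³/s
w_4 = (3.60 − 2.23)/2 = 0.685 m; q_4 = 1.02 × 0.40 × 0.685 = 0.2795 m³/s
w_5 = (4.87 − 2.90)/2 = 0.985 m; q_5 = 0.78 × 0.24 × 0.985 = 0.1844 m³/s
w_6 = (4.87 − 3.60)/2 = 0.635 m; q_6 = 0.57 × 0.09 × 0.635 = 0.03258 m³/s
Q = Σ qᵢ = 1.221 m³/s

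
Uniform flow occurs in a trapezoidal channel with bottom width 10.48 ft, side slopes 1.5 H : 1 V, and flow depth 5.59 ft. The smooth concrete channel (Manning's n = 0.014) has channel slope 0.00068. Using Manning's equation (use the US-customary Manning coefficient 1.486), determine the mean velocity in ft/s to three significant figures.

6.31 ft/s

A = (b + z·y)·y = (10.48 + 1.5×5.59)×5.59 = 105.5 ft²
P = b + 2y√(1+z²) = 10.48 + 2×5.59×√(1+1.5²) = 30.64 ft
R = A/P = 105.5/30.64 = 3.442 ft
Q = (1.486/n)·A·R^(2/3)·S^(1/2) = (1.486/0.014) × 105.5 × 3.442^(2/3) × 0.00068^(1/2) = 665.4 ft³/s
V = Q/A = 665.4/105.5 = 6.310 ft/s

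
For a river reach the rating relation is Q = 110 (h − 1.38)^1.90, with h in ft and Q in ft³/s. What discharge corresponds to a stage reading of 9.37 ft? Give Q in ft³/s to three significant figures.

5700 ft³/s

Q = 110 × (9.37 − 1.38)^1.90 = 110 × 7.99^1.90 = 5705 ft³/s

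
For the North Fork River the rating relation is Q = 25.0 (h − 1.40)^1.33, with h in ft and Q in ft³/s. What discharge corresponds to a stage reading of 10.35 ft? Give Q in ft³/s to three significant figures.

Q = 25.0 × (10.35 − 1.40)^1.33 = 25.0 × 8.95^1.33 = 461.2 ft³/s

461 ft³/s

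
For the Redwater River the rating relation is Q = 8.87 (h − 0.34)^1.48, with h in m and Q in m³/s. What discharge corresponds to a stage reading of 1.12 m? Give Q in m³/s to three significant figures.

6.14 m³/s

Q = 8.87 × (1.12 − 0.34)^1.48 = 8.87 × 0.78^1.48 = 6.141 m³/s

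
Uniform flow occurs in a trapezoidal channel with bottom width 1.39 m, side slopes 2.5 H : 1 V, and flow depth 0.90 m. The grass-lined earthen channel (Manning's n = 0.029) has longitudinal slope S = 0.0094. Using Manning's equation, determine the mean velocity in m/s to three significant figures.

2.18 m/s

A = (b + z·y)·y = (1.39 + 2.5×0.90)×0.90 = 3.276 m²
P = b + 2y√(1+z²) = 1.39 + 2×0.90×√(1+2.5²) = 6.237 m
R = A/P = 3.276/6.237 = 0.5253 m
Q = (1/n)·A·R^(2/3)·S^(1/2) = (1/0.029) × 3.276 × 0.5253^(2/3) × 0.0094^(1/2) = 7.130 m³/s
V = Q/A = 7.130/3.276 = 2.177 m/s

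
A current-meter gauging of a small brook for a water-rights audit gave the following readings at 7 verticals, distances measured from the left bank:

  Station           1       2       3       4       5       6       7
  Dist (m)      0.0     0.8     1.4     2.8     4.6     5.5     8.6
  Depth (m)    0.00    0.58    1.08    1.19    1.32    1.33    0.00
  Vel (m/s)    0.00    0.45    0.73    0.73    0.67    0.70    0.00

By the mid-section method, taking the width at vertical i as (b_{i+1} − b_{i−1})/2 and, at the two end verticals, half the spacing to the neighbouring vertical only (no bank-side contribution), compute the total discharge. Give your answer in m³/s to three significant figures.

5.42 m³/s

w_2 = (1.4 − 0.0)/2 = 0.7 m; q_2 = 0.45 × 0.58 × 0.7 = 0.1827 m³/s
w_3 = (2.8 − 0.8)/2 = 1 m; q_3 = 0.73 × 1.08 × 1 = 0.7884 m³/s
w_4 = (4.6 − 1.4)/2 = 1.6 m; q_4 = 0.73 × 1.19 × 1.6 = 1.390 m³/s
w_5 = (5.5 − 2.8)/2 = 1.35 m; q_5 = 0.67 × 1.32 × 1.35 = 1.194 m³/s
w_6 = (8.6 − 4.6)/2 = 2 m; q_6 = 0.70 × 1.33 × 2 = 1.862 m³/s
Stations 1, 7 contribute zero (depth or velocity is 0).
Q = Σ qᵢ = 5.417 m³/s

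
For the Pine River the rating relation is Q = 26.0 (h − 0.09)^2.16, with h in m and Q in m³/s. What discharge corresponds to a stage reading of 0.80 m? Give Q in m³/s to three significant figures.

12.4 m³/s

Q = 26.0 × (0.80 − 0.09)^2.16 = 26.0 × 0.71^2.16 = 12.41 m³/s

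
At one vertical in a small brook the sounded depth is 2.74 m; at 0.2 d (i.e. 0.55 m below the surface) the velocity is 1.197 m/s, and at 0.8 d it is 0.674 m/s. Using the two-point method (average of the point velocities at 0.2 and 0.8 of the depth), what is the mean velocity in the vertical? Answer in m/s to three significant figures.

v̄ = (1.197 + 0.674) / 2 = 0.9355 m/s

0.936 m/s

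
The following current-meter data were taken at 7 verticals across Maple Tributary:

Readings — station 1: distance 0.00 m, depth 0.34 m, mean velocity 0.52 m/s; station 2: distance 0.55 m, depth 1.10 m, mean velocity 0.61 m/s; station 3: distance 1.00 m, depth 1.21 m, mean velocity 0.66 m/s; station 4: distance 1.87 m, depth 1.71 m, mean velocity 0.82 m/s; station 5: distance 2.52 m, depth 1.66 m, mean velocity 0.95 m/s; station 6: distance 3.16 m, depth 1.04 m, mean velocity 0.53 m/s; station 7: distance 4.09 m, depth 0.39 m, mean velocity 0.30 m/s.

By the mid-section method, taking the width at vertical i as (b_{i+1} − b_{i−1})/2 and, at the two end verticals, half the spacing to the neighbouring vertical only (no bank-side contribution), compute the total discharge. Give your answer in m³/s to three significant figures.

3.48 m³/s

w_1 = (0.55 − 0.00)/2 = 0.275 m; q_1 = 0.52 × 0.34 × 0.275 = 0.04862 m³/s
w_2 = (1.00 − 0.00)/2 = 0.5 m; q_2 = 0.61 × 1.10 × 0.5 = 0.3355 m³/s
w_3 = (1.87 − 0.55)/2 = 0.66 m; q_3 = 0.66 × 1.21 × 0.66 = 0.5271 m³/s
w_4 = (2.52 − 1.00)/2 = 0.76 m; q_4 = 0.82 × 1.71 × 0.76 = 1.066 m³/s
w_5 = (3.16 − 1.87)/2 = 0.645 m; q_5 = 0.95 × 1.66 × 0.645 = 1.017 m³/s
w_6 = (4.09 − 2.52)/2 = 0.785 m; q_6 = 0.53 × 1.04 × 0.785 = 0.4327 m³/s
w_7 = (4.09 − 3.16)/2 = 0.465 m; q_7 = 0.30 × 0.39 × 0.465 = 0.05441 m³/s
Q = Σ qᵢ = 3.481 m³/s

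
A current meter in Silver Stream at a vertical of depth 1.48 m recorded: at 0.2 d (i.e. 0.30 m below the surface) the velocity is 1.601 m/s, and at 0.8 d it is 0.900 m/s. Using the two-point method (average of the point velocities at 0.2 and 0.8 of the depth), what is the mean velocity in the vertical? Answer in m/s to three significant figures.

v̄ = (1.601 + 0.900) / 2 = 1.251 m/s

1.25 m/s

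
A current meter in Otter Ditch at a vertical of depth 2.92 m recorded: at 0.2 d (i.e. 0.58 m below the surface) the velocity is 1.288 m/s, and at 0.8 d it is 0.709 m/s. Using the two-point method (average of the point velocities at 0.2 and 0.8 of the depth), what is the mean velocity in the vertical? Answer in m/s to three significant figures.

0.999 m/s

v̄ = (1.288 + 0.709) / 2 = 0.9985 m/s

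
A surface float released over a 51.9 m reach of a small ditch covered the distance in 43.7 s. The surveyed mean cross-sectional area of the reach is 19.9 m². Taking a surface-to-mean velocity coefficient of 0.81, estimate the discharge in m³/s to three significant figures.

v_surface = L / t̄ = 51.9 / 43.7 = 1.188 m/s
v_mean = 0.81 × 1.188 = 0.9620 m/s
Q = A × v_mean = 19.9 × 0.9620 = 19.14 m³/s

19.1 m³/s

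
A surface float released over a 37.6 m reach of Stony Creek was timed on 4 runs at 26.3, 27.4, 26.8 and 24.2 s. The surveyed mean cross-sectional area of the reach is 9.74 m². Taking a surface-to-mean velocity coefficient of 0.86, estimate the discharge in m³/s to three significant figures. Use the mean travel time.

t̄ = (26.3 + 27.4 + 26.8 + 24.2) / 4 = 26.175 s
v_surface = L / t̄ = 37.6 / 26.175 = 1.436 m/s
v_mean = 0.86 × 1.436 = 1.235 m/s
Q = A × v_mean = 9.74 × 1.235 = 12.03 m³/s

12.0 m³/s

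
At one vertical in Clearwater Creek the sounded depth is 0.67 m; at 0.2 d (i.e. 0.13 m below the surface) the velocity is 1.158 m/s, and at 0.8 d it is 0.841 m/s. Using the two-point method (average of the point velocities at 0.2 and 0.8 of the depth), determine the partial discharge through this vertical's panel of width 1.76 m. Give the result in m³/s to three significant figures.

1.18 m³/s

v̄ = (1.158 + 0.841) / 2 = 0.9995 m/s
q = v̄ × d × w = 0.9995 × 0.67 × 1.76 = 1.179 m³/s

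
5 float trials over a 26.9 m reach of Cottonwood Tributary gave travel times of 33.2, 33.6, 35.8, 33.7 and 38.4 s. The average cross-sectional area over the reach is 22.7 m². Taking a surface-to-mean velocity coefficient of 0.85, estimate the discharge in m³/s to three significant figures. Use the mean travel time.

14.9 m³/s

t̄ = (33.2 + 33.6 + 35.8 + 33.7 + 38.4) / 5 = 34.94 s
v_surface = L / t̄ = 26.9 / 34.94 = 0.7699 m/s
v_mean = 0.85 × 0.7699 = 0.6544 m/s
Q = A × v_mean = 22.7 × 0.6544 = 14.86 m³/s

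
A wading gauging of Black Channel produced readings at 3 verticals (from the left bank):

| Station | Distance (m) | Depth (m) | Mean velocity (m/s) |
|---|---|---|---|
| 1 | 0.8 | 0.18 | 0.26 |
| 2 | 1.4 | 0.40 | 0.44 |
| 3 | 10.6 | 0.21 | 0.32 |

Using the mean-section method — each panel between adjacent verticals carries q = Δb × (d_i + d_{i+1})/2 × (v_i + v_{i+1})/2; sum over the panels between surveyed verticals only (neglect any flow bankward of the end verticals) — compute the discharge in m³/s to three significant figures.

1.13 m³/s

Panel 1-2: Δb = 0.6 m, d̄ = (0.18+0.40)/2 = 0.29, v̄ = (0.26+0.44)/2 = 0.35 → q = 0.6×0.29×0.35 = 0.06090 m³/s
Panel 2-3: Δb = 9.2 m, d̄ = (0.40+0.21)/2 = 0.305, v̄ = (0.44+0.32)/2 = 0.38 → q = 9.2×0.305×0.38 = 1.066 m³/s
Q = Σ q = 1.127 m³/s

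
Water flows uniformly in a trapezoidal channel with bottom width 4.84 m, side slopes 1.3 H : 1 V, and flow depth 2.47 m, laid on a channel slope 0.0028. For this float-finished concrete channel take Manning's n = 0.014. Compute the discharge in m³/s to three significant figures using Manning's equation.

100 m³/s

A = (b + z·y)·y = (4.84 + 1.3×2.47)×2.47 = 19.89 m²
P = b + 2y√(1+z²) = 4.84 + 2×2.47×√(1+1.3²) = 12.94 m
R = A/P = 19.89/12.94 = 1.537 m
Q = (1/n)·A·R^(2/3)·S^(1/2) = (1/0.014) × 19.89 × 1.537^(2/3) × 0.0028^(1/2) = 100.1 m³/s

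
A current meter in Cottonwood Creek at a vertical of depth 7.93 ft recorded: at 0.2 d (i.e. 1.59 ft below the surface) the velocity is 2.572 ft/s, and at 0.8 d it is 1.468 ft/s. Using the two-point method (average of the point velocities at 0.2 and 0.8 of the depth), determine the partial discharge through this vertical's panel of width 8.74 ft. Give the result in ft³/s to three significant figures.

v̄ = (2.572 + 1.468) / 2 = 2.020 ft/s
q = v̄ × d × w = 2.020 × 7.93 × 8.74 = 140.0 ft³/s

140 ft³/s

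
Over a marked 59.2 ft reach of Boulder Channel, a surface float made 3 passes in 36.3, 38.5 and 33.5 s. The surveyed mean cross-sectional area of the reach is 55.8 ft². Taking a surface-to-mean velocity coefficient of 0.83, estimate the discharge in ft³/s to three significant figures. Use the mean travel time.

75.9 ft³/s

t̄ = (36.3 + 38.5 + 33.5) / 3 = 36.1 s
v_surface = L / t̄ = 59.2 / 36.1 = 1.640 ft/s
v_mean = 0.83 × 1.640 = 1.361 ft/s
Q = A × v_mean = 55.8 × 1.361 = 75.95 ft³/s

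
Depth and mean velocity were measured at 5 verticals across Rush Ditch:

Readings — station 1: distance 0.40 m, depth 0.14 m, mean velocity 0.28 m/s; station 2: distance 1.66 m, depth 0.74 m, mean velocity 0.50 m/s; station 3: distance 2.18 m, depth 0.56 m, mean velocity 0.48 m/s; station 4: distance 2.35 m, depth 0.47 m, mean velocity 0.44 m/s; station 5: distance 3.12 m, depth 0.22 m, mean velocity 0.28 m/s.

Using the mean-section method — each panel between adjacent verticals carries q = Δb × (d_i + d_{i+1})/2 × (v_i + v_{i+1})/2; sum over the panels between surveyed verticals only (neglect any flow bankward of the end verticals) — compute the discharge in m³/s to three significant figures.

Panel 1-2: Δb = 1.26 m, d̄ = (0.14+0.74)/2 = 0.44, v̄ = (0.28+0.50)/2 = 0.39 → q = 1.26×0.44×0.39 = 0.2162 m³/s
Panel 2-3: Δb = 0.52 m, d̄ = (0.74+0.56)/2 = 0.65, v̄ = (0.50+0.48)/2 = 0.49 → q = 0.52×0.65×0.49 = 0.1656 m³/s
Panel 3-4: Δb = 0.17 m, d̄ = (0.56+0.47)/2 = 0.515, v̄ = (0.48+0.44)/2 = 0.46 → q = 0.17×0.515×0.46 = 0.04027 m³/s
Panel 4-5: Δb = 0.77 m, d̄ = (0.47+0.22)/2 = 0.345, v̄ = (0.44+0.28)/2 = 0.36 → q = 0.77×0.345×0.36 = 0.09563 m³/s
Q = Σ q = 0.5177 m³/s

0.518 m³/s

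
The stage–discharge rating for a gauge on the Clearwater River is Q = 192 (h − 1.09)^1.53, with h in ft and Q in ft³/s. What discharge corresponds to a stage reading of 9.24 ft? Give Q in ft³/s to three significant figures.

4760 ft³/s

Q = 192 × (9.24 − 1.09)^1.53 = 192 × 8.15^1.53 = 4757 ft³/s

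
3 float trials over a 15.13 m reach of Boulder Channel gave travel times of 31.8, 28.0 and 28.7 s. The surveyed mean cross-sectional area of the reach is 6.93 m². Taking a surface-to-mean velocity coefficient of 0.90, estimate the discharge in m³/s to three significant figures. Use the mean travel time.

t̄ = (31.8 + 28.0 + 28.7) / 3 = 29.5 s
v_surface = L / t̄ = 15.13 / 29.5 = 0.5129 m/s
v_mean = 0.90 × 0.5129 = 0.4616 m/s
Q = A × v_mean = 6.93 × 0.4616 = 3.199 m³/s

3.20 m³/s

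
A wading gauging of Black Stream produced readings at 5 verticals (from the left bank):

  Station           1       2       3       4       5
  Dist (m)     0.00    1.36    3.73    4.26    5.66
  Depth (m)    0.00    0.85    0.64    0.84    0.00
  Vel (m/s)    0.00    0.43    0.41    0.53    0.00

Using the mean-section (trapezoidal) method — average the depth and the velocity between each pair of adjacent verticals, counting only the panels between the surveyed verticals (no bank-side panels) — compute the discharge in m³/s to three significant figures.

Panel 1-2: Δb = 1.36 m, d̄ = (0.00+0.85)/2 = 0.425, v̄ = (0.00+0.43)/2 = 0.215 → q = 1.36×0.425×0.215 = 0.1243 m³/s
Panel 2-3: Δb = 2.37 m, d̄ = (0.85+0.64)/2 = 0.745, v̄ = (0.43+0.41)/2 = 0.42 → q = 2.37×0.745×0.42 = 0.7416 m³/s
Panel 3-4: Δb = 0.53 m, d̄ = (0.64+0.84)/2 = 0.74, v̄ = (0.41+0.53)/2 = 0.47 → q = 0.53×0.74×0.47 = 0.1843 m³/s
Panel 4-5: Δb = 1.4 m, d̄ = (0.84+0.00)/2 = 0.42, v̄ = (0.53+0.00)/2 = 0.265 → q = 1.4×0.42×0.265 = 0.1558 m³/s
Q = Σ q = 1.206 m³/s

1.21 m³/s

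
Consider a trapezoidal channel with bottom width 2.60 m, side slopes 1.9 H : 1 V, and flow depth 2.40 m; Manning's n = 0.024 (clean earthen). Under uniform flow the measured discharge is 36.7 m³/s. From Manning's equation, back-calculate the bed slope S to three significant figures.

0.00179

A = (b + z·y)·y = (2.60 + 1.9×2.40)×2.40 = 17.18 m²
P = b + 2y√(1+z²) = 2.60 + 2×2.40×√(1+1.9²) = 12.91 m
R = A/P = 17.18/12.91 = 1.331 m
S = (Q·n / (1·A·R^(2/3)))² = (36.7×0.024 / (1×17.18×1.210))² = 0.001794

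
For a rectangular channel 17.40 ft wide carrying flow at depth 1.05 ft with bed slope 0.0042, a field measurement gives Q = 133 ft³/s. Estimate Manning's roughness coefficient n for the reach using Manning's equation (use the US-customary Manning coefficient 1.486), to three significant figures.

A = b·y = 17.40 × 1.05 = 18.27 ft²
P = b + 2y = 17.40 + 2×1.05 = 19.50 ft
R = A/P = 18.27/19.50 = 0.9369 ft
n = (1.486/Q)·A·R^(2/3)·S^(1/2) = (1.486/133) × 18.27 × 0.9575 × 0.06481 = 0.01267

0.0127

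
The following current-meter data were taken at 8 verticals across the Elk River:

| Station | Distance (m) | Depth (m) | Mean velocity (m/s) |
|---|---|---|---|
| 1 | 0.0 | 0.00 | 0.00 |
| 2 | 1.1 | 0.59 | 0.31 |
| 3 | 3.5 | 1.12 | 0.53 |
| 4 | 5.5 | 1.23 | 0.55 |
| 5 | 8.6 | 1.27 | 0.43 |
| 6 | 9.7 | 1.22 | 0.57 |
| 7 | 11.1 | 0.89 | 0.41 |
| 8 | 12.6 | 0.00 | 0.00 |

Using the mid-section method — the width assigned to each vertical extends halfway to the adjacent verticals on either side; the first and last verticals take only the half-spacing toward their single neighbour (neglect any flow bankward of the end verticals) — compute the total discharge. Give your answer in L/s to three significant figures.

w_2 = (3.5 − 0.0)/2 = 1.75 m; q_2 = 0.31 × 0.59 × 1.75 = 0.3201 m³/s
w_3 = (5.5 − 1.1)/2 = 2.2 m; q_3 = 0.53 × 1.12 × 2.2 = 1.306 m³/s
w_4 = (8.6 − 3.5)/2 = 2.55 m; q_4 = 0.55 × 1.23 × 2.55 = 1.725 m³/s
w_5 = (9.7 − 5.5)/2 = 2.1 m; q_5 = 0.43 × 1.27 × 2.1 = 1.147 m³/s
w_6 = (11.1 − 8.6)/2 = 1.25 m; q_6 = 0.57 × 1.22 × 1.25 = 0.8693 m³/s
w_7 = (12.6 − 9.7)/2 = 1.45 m; q_7 = 0.41 × 0.89 × 1.45 = 0.5291 m³/s
Stations 1, 8 contribute zero (depth or velocity is 0).
Q = Σ qᵢ = 5.896 m³/s
= 5.896 × 1000 = 5896 L/s

5900 L/s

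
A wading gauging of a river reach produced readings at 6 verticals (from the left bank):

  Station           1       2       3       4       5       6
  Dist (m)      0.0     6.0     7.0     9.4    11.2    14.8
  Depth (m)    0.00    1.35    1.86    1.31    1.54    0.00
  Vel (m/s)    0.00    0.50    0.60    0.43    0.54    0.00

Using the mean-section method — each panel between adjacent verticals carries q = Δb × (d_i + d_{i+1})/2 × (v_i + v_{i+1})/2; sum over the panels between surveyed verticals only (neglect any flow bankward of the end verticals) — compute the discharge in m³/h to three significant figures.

21000 m³/h

Panel 1-2: Δb = 6 m, d̄ = (0.00+1.35)/2 = 0.675, v̄ = (0.00+0.50)/2 = 0.25 → q = 6×0.675×0.25 = 1.013 m³/s
Panel 2-3: Δb = 1 m, d̄ = (1.35+1.86)/2 = 1.605, v̄ = (0.50+0.60)/2 = 0.55 → q = 1×1.605×0.55 = 0.8828 m³/s
Panel 3-4: Δb = 2.4 m, d̄ = (1.86+1.31)/2 = 1.585, v̄ = (0.60+0.43)/2 = 0.515 → q = 2.4×1.585×0.515 = 1.959 m³/s
Panel 4-5: Δb = 1.8 m, d̄ = (1.31+1.54)/2 = 1.425, v̄ = (0.43+0.54)/2 = 0.485 → q = 1.8×1.425×0.485 = 1.244 m³/s
Panel 5-6: Δb = 3.6 m, d̄ = (1.54+0.00)/2 = 0.77, v̄ = (0.54+0.00)/2 = 0.27 → q = 3.6×0.77×0.27 = 0.7484 m³/s
Q = Σ q = 5.847 m³/s
= 5.847 × 3600 = 21050 m³/h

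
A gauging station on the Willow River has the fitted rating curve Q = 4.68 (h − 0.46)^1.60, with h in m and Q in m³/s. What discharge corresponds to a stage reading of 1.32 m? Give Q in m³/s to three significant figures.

3.68 m³/s

Q = 4.68 × (1.32 − 0.46)^1.60 = 4.68 × 0.86^1.60 = 3.677 m³/s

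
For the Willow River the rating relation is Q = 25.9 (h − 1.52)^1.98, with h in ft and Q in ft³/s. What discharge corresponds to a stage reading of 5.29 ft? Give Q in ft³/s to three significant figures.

358 ft³/s

Q = 25.9 × (5.29 − 1.52)^1.98 = 25.9 × 3.77^1.98 = 358.5 ft³/s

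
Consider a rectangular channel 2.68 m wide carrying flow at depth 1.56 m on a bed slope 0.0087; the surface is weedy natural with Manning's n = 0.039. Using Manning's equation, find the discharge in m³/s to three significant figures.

8.04 m³/s

A = b·y = 2.68 × 1.56 = 4.181 m²
P = b + 2y = 2.68 + 2×1.56 = 5.800 m
R = A/P = 4.181/5.800 = 0.7208 m
Q = (1/n)·A·R^(2/3)·S^(1/2) = (1/0.039) × 4.181 × 0.7208^(2/3) × 0.0087^(1/2) = 8.039 m³/s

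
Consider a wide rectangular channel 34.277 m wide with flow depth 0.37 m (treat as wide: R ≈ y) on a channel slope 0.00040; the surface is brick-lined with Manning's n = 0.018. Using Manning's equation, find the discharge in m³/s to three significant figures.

7.26 m³/s

A = b·y = 34.277 × 0.37 = 12.68 m²
Wide channel: R ≈ y = 0.37 m
Q = (1/n)·A·R^(2/3)·S^(1/2) = (1/0.018) × 12.68 × 0.3700^(2/3) × 0.00040^(1/2) = 7.263 m³/s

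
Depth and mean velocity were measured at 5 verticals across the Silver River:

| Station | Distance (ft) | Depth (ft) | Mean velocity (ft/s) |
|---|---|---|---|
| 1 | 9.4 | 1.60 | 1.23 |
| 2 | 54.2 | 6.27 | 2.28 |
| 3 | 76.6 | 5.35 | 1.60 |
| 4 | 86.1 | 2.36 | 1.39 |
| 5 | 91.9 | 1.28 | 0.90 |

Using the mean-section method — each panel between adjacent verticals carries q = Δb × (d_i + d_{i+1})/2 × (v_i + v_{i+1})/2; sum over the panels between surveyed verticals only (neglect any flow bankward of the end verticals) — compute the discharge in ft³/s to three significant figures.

Panel 1-2: Δb = 44.8 ft, d̄ = (1.60+6.27)/2 = 3.935, v̄ = (1.23+2.28)/2 = 1.755 → q = 44.8×3.935×1.755 = 309.4 ft³/s
Panel 2-3: Δb = 22.4 ft, d̄ = (6.27+5.35)/2 = 5.81, v̄ = (2.28+1.60)/2 = 1.94 → q = 22.4×5.81×1.94 = 252.5 ft³/s
Panel 3-4: Δb = 9.5 ft, d̄ = (5.35+2.36)/2 = 3.855, v̄ = (1.60+1.39)/2 = 1.495 → q = 9.5×3.855×1.495 = 54.75 ft³/s
Panel 4-5: Δb = 5.8 ft, d̄ = (2.36+1.28)/2 = 1.82, v̄ = (1.39+0.90)/2 = 1.145 → q = 5.8×1.82×1.145 = 12.09 ft³/s
Q = Σ q = 628.7 ft³/s

629 ft³/s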